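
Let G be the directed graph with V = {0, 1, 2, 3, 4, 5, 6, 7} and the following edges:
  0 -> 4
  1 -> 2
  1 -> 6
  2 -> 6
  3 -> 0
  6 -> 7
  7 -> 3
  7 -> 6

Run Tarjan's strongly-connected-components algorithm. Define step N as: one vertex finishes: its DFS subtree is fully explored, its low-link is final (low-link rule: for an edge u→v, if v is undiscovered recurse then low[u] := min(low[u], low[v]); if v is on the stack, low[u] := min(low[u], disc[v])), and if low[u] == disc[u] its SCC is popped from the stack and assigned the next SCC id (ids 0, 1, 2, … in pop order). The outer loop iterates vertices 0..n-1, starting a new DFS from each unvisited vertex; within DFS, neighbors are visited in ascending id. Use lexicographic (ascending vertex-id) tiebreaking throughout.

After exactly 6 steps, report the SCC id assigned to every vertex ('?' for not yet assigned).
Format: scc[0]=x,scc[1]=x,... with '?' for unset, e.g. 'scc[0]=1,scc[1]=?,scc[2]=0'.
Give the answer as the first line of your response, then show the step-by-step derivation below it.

scc[0]=1,scc[1]=?,scc[2]=4,scc[3]=2,scc[4]=0,scc[5]=?,scc[6]=3,scc[7]=3

step 1: low=(low[0]=0,low[1]=?,low[2]=?,low[3]=?,low[4]=1,low[5]=?,low[6]=?,low[7]=?); scc=(scc[0]=?,scc[1]=?,scc[2]=?,scc[3]=?,scc[4]=0,scc[5]=?,scc[6]=?,scc[7]=?)
step 2: low=(low[0]=0,low[1]=?,low[2]=?,low[3]=?,low[4]=1,low[5]=?,low[6]=?,low[7]=?); scc=(scc[0]=1,scc[1]=?,scc[2]=?,scc[3]=?,scc[4]=0,scc[5]=?,scc[6]=?,scc[7]=?)
step 3: low=(low[0]=0,low[1]=2,low[2]=3,low[3]=6,low[4]=1,low[5]=?,low[6]=4,low[7]=5); scc=(scc[0]=1,scc[1]=?,scc[2]=?,scc[3]=2,scc[4]=0,scc[5]=?,scc[6]=?,scc[7]=?)
step 4: low=(low[0]=0,low[1]=2,low[2]=3,low[3]=6,low[4]=1,low[5]=?,low[6]=4,low[7]=4); scc=(scc[0]=1,scc[1]=?,scc[2]=?,scc[3]=2,scc[4]=0,scc[5]=?,scc[6]=?,scc[7]=?)
step 5: low=(low[0]=0,low[1]=2,low[2]=3,low[3]=6,low[4]=1,low[5]=?,low[6]=4,low[7]=4); scc=(scc[0]=1,scc[1]=?,scc[2]=?,scc[3]=2,scc[4]=0,scc[5]=?,scc[6]=3,scc[7]=3)
step 6: low=(low[0]=0,low[1]=2,low[2]=3,low[3]=6,low[4]=1,low[5]=?,low[6]=4,low[7]=4); scc=(scc[0]=1,scc[1]=?,scc[2]=4,scc[3]=2,scc[4]=0,scc[5]=?,scc[6]=3,scc[7]=3)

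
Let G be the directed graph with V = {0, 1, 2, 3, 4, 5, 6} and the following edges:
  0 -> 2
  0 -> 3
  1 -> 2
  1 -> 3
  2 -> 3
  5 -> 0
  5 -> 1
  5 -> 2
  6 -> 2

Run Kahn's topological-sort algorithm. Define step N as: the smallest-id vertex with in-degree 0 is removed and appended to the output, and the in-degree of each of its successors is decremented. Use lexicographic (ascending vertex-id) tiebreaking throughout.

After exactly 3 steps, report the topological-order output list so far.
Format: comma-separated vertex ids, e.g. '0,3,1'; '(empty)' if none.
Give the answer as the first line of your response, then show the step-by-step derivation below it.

4,5,0

step 1: output 4; order=[4]; indeg=(1,1,4,3,0,0,0)
step 2: output 5; order=[4,5]; indeg=(0,0,3,3,0,0,0)
step 3: output 0; order=[4,5,0]; indeg=(0,0,2,2,0,0,0)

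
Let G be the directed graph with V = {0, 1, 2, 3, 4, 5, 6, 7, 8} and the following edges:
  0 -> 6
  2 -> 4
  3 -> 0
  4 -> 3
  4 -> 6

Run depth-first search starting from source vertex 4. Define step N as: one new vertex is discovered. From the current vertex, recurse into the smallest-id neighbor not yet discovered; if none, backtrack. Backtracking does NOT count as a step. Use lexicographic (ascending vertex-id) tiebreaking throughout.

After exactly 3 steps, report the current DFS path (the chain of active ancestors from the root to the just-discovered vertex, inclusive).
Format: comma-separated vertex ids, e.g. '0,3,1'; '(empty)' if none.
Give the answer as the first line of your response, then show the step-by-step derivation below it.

4,3,0

step 1: discover 4; path=4; order=4
step 2: discover 3; path=4>3; order=4,3
step 3: discover 0; path=4>3>0; order=4,3,0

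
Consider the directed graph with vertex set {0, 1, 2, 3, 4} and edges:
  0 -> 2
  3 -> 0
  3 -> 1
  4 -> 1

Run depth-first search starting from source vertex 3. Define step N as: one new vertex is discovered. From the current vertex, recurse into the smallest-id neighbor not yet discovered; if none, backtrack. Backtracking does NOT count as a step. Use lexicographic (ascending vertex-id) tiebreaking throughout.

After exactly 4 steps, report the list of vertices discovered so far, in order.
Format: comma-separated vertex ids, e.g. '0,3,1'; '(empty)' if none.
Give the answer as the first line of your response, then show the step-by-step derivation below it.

3,0,2,1

step 1: discover 3; path=3; order=3
step 2: discover 0; path=3>0; order=3,0
step 3: discover 2; path=3>0>2; order=3,0,2
step 4: discover 1; path=3>1; order=3,0,2,1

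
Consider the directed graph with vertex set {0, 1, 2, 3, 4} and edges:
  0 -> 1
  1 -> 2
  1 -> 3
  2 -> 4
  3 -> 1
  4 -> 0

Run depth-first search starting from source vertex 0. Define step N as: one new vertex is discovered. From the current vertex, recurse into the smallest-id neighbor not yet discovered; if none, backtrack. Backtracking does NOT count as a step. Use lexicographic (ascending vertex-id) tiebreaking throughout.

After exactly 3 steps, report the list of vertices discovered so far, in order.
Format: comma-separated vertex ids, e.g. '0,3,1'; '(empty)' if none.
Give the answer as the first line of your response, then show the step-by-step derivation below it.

0,1,2

step 1: discover 0; path=0; order=0
step 2: discover 1; path=0>1; order=0,1
step 3: discover 2; path=0>1>2; order=0,1,2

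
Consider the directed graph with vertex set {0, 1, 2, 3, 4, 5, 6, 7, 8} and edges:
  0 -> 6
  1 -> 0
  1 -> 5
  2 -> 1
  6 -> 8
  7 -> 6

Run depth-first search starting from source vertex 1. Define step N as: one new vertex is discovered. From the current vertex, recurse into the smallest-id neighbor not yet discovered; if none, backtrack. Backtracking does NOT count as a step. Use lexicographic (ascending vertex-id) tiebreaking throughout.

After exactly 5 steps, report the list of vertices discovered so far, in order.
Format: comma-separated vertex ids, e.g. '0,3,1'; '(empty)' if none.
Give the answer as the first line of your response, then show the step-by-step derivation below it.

1,0,6,8,5

step 1: discover 1; path=1; order=1
step 2: discover 0; path=1>0; order=1,0
step 3: discover 6; path=1>0>6; order=1,0,6
step 4: discover 8; path=1>0>6>8; order=1,0,6,8
step 5: discover 5; path=1>5; order=1,0,6,8,5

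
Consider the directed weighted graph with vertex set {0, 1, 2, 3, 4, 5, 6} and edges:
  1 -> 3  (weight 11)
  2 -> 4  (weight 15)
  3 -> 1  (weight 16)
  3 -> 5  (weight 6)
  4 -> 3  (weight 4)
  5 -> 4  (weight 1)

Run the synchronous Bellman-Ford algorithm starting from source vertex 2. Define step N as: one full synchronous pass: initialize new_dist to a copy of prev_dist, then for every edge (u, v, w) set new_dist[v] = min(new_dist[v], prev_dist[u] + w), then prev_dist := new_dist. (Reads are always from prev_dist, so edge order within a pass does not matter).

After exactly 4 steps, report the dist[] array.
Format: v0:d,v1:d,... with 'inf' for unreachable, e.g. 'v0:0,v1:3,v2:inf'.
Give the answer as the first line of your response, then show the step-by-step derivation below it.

v0:inf,v1:35,v2:0,v3:19,v4:15,v5:25,v6:inf

step 1: dist = v0:inf,v1:inf,v2:0,v3:inf,v4:15,v5:inf,v6:inf
step 2: dist = v0:inf,v1:inf,v2:0,v3:19,v4:15,v5:inf,v6:inf
step 3: dist = v0:inf,v1:35,v2:0,v3:19,v4:15,v5:25,v6:inf
step 4: dist = v0:inf,v1:35,v2:0,v3:19,v4:15,v5:25,v6:inf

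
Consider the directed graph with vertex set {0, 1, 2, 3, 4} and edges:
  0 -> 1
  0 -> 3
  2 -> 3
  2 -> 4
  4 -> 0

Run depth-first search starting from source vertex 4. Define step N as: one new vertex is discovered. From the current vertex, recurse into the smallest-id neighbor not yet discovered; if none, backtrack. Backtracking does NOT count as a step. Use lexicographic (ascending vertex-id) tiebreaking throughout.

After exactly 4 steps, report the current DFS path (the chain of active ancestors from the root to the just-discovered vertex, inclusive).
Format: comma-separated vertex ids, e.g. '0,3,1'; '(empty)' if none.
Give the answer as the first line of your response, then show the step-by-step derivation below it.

4,0,3

step 1: discover 4; path=4; order=4
step 2: discover 0; path=4>0; order=4,0
step 3: discover 1; path=4>0>1; order=4,0,1
step 4: discover 3; path=4>0>3; order=4,0,1,3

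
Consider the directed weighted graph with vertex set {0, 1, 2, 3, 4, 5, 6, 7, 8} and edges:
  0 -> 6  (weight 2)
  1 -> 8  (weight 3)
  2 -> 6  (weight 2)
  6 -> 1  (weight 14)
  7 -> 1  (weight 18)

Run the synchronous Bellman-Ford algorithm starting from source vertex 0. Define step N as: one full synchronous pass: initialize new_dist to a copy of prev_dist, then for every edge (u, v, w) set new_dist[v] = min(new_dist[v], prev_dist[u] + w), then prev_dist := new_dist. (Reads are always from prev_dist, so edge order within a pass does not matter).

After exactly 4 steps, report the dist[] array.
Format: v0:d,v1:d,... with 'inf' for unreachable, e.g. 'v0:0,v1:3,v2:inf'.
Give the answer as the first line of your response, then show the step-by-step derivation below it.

v0:0,v1:16,v2:inf,v3:inf,v4:inf,v5:inf,v6:2,v7:inf,v8:19

step 1: dist = v0:0,v1:inf,v2:inf,v3:inf,v4:inf,v5:inf,v6:2,v7:inf,v8:inf
step 2: dist = v0:0,v1:16,v2:inf,v3:inf,v4:inf,v5:inf,v6:2,v7:inf,v8:inf
step 3: dist = v0:0,v1:16,v2:inf,v3:inf,v4:inf,v5:inf,v6:2,v7:inf,v8:19
step 4: dist = v0:0,v1:16,v2:inf,v3:inf,v4:inf,v5:inf,v6:2,v7:inf,v8:19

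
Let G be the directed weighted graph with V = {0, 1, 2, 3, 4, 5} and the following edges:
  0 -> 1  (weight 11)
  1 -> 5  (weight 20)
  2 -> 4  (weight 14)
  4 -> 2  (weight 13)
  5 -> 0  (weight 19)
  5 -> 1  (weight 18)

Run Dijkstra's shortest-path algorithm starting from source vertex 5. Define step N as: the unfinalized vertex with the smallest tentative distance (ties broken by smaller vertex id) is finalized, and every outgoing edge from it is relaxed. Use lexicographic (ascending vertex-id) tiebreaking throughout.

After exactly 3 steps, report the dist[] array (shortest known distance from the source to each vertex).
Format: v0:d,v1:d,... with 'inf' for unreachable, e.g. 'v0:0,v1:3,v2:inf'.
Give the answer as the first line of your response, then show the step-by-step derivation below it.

v0:19,v1:18,v2:inf,v3:inf,v4:inf,v5:0

step 1: dist = v0:19,v1:18,v2:inf,v3:inf,v4:inf,v5:0
step 2: dist = v0:19,v1:18,v2:inf,v3:inf,v4:inf,v5:0
step 3: dist = v0:19,v1:18,v2:inf,v3:inf,v4:inf,v5:0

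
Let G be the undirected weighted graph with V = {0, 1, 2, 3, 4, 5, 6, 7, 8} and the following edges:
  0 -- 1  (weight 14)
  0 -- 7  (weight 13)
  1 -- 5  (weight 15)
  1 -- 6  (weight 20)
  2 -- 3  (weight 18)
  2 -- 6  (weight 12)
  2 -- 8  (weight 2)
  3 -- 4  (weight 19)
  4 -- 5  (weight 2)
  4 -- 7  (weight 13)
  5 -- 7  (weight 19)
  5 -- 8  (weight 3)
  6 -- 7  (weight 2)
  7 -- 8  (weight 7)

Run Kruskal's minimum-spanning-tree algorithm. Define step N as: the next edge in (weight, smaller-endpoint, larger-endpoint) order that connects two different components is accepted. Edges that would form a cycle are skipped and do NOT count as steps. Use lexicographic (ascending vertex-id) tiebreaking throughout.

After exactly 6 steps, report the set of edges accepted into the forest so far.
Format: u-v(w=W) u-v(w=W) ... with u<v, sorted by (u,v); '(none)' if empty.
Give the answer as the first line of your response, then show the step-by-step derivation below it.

0-7(w=13) 2-8(w=2) 4-5(w=2) 5-8(w=3) 6-7(w=2) 7-8(w=7)

step 1: add edge 2-8 (w=2); MST = {2-8(w=2)}
step 2: add edge 4-5 (w=2); MST = {2-8(w=2) 4-5(w=2)}
step 3: add edge 6-7 (w=2); MST = {2-8(w=2) 4-5(w=2) 6-7(w=2)}
step 4: add edge 5-8 (w=3); MST = {2-8(w=2) 4-5(w=2) 5-8(w=3) 6-7(w=2)}
step 5: add edge 7-8 (w=7); MST = {2-8(w=2) 4-5(w=2) 5-8(w=3) 6-7(w=2) 7-8(w=7)}
step 6: add edge 0-7 (w=13); MST = {0-7(w=13) 2-8(w=2) 4-5(w=2) 5-8(w=3) 6-7(w=2) 7-8(w=7)}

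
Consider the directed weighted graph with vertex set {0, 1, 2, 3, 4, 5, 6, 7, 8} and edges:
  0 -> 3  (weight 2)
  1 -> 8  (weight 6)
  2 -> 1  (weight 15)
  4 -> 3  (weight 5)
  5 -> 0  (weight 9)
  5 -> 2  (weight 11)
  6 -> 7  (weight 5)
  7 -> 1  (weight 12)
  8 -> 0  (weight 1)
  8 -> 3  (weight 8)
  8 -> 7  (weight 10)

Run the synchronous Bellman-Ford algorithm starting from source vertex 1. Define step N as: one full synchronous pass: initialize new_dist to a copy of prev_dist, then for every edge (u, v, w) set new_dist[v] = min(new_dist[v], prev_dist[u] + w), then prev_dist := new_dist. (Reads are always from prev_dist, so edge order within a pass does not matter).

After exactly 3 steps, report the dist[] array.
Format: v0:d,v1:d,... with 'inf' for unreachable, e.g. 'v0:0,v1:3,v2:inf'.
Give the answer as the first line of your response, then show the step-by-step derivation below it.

v0:7,v1:0,v2:inf,v3:9,v4:inf,v5:inf,v6:inf,v7:16,v8:6

step 1: dist = v0:inf,v1:0,v2:inf,v3:inf,v4:inf,v5:inf,v6:inf,v7:inf,v8:6
step 2: dist = v0:7,v1:0,v2:inf,v3:14,v4:inf,v5:inf,v6:inf,v7:16,v8:6
step 3: dist = v0:7,v1:0,v2:inf,v3:9,v4:inf,v5:inf,v6:inf,v7:16,v8:6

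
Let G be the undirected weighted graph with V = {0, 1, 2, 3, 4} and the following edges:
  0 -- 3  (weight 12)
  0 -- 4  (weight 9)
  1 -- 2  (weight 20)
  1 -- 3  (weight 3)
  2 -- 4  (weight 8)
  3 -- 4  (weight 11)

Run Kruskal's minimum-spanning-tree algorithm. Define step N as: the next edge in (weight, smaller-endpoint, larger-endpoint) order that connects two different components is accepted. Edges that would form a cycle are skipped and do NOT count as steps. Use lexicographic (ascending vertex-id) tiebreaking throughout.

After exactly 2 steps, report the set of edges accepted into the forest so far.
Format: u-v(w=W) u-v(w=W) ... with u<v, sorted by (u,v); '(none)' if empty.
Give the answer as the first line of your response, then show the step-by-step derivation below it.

1-3(w=3) 2-4(w=8)

step 1: add edge 1-3 (w=3); MST = {1-3(w=3)}
step 2: add edge 2-4 (w=8); MST = {1-3(w=3) 2-4(w=8)}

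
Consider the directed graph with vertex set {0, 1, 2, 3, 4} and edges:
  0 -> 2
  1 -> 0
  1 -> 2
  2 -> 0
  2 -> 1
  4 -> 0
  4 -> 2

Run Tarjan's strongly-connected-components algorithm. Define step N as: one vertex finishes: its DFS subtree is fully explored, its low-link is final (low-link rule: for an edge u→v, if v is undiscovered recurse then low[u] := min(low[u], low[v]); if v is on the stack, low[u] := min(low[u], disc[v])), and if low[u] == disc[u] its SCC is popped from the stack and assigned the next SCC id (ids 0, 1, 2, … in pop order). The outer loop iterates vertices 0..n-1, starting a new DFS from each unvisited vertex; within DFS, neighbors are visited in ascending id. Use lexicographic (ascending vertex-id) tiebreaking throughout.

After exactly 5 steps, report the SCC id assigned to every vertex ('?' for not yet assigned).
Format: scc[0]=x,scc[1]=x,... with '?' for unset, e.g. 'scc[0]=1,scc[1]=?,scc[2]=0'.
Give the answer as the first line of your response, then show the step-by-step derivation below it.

scc[0]=0,scc[1]=0,scc[2]=0,scc[3]=1,scc[4]=2

step 1: low=(low[0]=0,low[1]=0,low[2]=0,low[3]=?,low[4]=?); scc=(scc[0]=?,scc[1]=?,scc[2]=?,scc[3]=?,scc[4]=?)
step 2: low=(low[0]=0,low[1]=0,low[2]=0,low[3]=?,low[4]=?); scc=(scc[0]=?,scc[1]=?,scc[2]=?,scc[3]=?,scc[4]=?)
step 3: low=(low[0]=0,low[1]=0,low[2]=0,low[3]=?,low[4]=?); scc=(scc[0]=0,scc[1]=0,scc[2]=0,scc[3]=?,scc[4]=?)
step 4: low=(low[0]=0,low[1]=0,low[2]=0,low[3]=3,low[4]=?); scc=(scc[0]=0,scc[1]=0,scc[2]=0,scc[3]=1,scc[4]=?)
step 5: low=(low[0]=0,low[1]=0,low[2]=0,low[3]=3,low[4]=4); scc=(scc[0]=0,scc[1]=0,scc[2]=0,scc[3]=1,scc[4]=2)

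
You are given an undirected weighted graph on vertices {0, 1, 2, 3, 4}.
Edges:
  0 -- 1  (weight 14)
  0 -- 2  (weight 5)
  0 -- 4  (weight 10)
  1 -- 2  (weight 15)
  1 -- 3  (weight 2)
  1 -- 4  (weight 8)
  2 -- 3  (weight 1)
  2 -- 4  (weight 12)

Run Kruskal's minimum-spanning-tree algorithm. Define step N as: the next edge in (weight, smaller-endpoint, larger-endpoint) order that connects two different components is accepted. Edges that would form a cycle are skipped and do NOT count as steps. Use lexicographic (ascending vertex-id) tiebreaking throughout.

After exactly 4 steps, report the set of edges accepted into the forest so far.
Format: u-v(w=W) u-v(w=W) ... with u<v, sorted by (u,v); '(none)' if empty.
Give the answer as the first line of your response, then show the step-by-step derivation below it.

0-2(w=5) 1-3(w=2) 1-4(w=8) 2-3(w=1)

step 1: add edge 2-3 (w=1); MST = {2-3(w=1)}
step 2: add edge 1-3 (w=2); MST = {1-3(w=2) 2-3(w=1)}
step 3: add edge 0-2 (w=5); MST = {0-2(w=5) 1-3(w=2) 2-3(w=1)}
step 4: add edge 1-4 (w=8); MST = {0-2(w=5) 1-3(w=2) 1-4(w=8) 2-3(w=1)}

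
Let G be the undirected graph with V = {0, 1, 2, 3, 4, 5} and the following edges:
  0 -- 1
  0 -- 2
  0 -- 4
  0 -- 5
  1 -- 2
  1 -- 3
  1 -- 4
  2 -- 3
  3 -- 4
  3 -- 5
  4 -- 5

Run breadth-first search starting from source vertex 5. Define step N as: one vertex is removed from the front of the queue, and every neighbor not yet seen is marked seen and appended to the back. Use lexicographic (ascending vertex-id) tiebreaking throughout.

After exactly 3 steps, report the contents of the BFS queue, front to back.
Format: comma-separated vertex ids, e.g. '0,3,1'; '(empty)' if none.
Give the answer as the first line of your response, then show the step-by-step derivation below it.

4,1,2

step 1: dequeue 5; queue=[0,3,4]; order=5
step 2: dequeue 0; queue=[3,4,1,2]; order=5,0
step 3: dequeue 3; queue=[4,1,2]; order=5,0,3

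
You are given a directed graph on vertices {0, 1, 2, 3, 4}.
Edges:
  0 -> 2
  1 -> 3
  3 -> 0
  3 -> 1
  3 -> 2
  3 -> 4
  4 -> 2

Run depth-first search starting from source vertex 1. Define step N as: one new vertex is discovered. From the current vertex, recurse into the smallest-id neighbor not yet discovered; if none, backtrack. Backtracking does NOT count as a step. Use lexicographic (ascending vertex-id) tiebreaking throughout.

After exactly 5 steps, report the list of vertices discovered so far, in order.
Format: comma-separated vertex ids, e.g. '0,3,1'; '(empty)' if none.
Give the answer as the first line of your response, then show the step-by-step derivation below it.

1,3,0,2,4

step 1: discover 1; path=1; order=1
step 2: discover 3; path=1>3; order=1,3
step 3: discover 0; path=1>3>0; order=1,3,0
step 4: discover 2; path=1>3>0>2; order=1,3,0,2
step 5: discover 4; path=1>3>4; order=1,3,0,2,4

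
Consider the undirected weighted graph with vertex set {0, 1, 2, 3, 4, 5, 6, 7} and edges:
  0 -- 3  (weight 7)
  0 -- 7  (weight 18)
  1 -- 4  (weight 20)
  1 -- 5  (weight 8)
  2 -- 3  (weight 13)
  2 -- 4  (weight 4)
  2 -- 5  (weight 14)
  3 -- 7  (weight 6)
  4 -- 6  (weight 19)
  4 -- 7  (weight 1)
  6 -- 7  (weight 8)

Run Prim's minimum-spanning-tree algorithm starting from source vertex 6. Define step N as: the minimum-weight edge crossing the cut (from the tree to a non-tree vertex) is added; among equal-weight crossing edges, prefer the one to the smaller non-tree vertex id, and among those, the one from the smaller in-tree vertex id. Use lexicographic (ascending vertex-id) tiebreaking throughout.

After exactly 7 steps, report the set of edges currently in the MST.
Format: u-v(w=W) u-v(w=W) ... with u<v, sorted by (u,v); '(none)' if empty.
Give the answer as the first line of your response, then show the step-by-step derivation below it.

0-3(w=7) 1-5(w=8) 2-4(w=4) 2-5(w=14) 3-7(w=6) 4-7(w=1) 6-7(w=8)

step 1: add edge 6-7 (w=8); MST = {6-7(w=8)}
step 2: add edge 4-7 (w=1); MST = {4-7(w=1) 6-7(w=8)}
step 3: add edge 2-4 (w=4); MST = {2-4(w=4) 4-7(w=1) 6-7(w=8)}
step 4: add edge 3-7 (w=6); MST = {2-4(w=4) 3-7(w=6) 4-7(w=1) 6-7(w=8)}
step 5: add edge 0-3 (w=7); MST = {0-3(w=7) 2-4(w=4) 3-7(w=6) 4-7(w=1) 6-7(w=8)}
step 6: add edge 2-5 (w=14); MST = {0-3(w=7) 2-4(w=4) 2-5(w=14) 3-7(w=6) 4-7(w=1) 6-7(w=8)}
step 7: add edge 1-5 (w=8); MST = {0-3(w=7) 1-5(w=8) 2-4(w=4) 2-5(w=14) 3-7(w=6) 4-7(w=1) 6-7(w=8)}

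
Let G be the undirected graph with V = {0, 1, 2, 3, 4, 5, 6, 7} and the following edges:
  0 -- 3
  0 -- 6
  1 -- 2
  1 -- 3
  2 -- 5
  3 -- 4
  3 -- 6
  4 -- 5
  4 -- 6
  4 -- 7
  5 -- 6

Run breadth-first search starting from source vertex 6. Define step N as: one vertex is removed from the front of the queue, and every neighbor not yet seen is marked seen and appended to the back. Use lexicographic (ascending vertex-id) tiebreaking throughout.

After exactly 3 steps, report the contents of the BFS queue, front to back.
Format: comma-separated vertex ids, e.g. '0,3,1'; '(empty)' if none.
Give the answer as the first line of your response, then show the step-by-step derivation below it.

4,5,1

step 1: dequeue 6; queue=[0,3,4,5]; order=6
step 2: dequeue 0; queue=[3,4,5]; order=6,0
step 3: dequeue 3; queue=[4,5,1]; order=6,0,3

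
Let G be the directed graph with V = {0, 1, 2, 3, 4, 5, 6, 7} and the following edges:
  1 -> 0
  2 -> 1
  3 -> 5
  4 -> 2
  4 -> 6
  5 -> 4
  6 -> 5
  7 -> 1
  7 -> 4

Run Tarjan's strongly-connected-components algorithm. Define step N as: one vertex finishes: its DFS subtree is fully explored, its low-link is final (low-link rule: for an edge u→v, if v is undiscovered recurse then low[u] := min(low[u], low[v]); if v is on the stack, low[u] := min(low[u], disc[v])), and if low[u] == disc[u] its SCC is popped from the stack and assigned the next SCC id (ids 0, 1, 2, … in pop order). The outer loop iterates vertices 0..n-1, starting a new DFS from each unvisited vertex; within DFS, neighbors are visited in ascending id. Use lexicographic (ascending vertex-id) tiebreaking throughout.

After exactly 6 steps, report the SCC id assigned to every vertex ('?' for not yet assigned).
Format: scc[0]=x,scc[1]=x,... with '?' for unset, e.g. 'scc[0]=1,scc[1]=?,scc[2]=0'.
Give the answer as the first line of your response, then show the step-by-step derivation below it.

scc[0]=0,scc[1]=1,scc[2]=2,scc[3]=?,scc[4]=3,scc[5]=3,scc[6]=3,scc[7]=?

step 1: low=(low[0]=0,low[1]=?,low[2]=?,low[3]=?,low[4]=?,low[5]=?,low[6]=?,low[7]=?); scc=(scc[0]=0,scc[1]=?,scc[2]=?,scc[3]=?,scc[4]=?,scc[5]=?,scc[6]=?,scc[7]=?)
step 2: low=(low[0]=0,low[1]=1,low[2]=?,low[3]=?,low[4]=?,low[5]=?,low[6]=?,low[7]=?); scc=(scc[0]=0,scc[1]=1,scc[2]=?,scc[3]=?,scc[4]=?,scc[5]=?,scc[6]=?,scc[7]=?)
step 3: low=(low[0]=0,low[1]=1,low[2]=2,low[3]=?,low[4]=?,low[5]=?,low[6]=?,low[7]=?); scc=(scc[0]=0,scc[1]=1,scc[2]=2,scc[3]=?,scc[4]=?,scc[5]=?,scc[6]=?,scc[7]=?)
step 4: low=(low[0]=0,low[1]=1,low[2]=2,low[3]=3,low[4]=5,low[5]=4,low[6]=4,low[7]=?); scc=(scc[0]=0,scc[1]=1,scc[2]=2,scc[3]=?,scc[4]=?,scc[5]=?,scc[6]=?,scc[7]=?)
step 5: low=(low[0]=0,low[1]=1,low[2]=2,low[3]=3,low[4]=4,low[5]=4,low[6]=4,low[7]=?); scc=(scc[0]=0,scc[1]=1,scc[2]=2,scc[3]=?,scc[4]=?,scc[5]=?,scc[6]=?,scc[7]=?)
step 6: low=(low[0]=0,low[1]=1,low[2]=2,low[3]=3,low[4]=4,low[5]=4,low[6]=4,low[7]=?); scc=(scc[0]=0,scc[1]=1,scc[2]=2,scc[3]=?,scc[4]=3,scc[5]=3,scc[6]=3,scc[7]=?)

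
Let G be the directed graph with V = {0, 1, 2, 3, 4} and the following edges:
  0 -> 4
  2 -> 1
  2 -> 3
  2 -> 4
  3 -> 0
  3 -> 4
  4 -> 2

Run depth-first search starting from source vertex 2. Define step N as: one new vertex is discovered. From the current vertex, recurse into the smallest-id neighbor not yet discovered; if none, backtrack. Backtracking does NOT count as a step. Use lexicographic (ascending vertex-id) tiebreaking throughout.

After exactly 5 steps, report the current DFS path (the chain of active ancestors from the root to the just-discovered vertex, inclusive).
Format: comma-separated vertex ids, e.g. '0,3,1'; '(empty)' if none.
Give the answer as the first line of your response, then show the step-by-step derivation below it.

2,3,0,4

step 1: discover 2; path=2; order=2
step 2: discover 1; path=2>1; order=2,1
step 3: discover 3; path=2>3; order=2,1,3
step 4: discover 0; path=2>3>0; order=2,1,3,0
step 5: discover 4; path=2>3>0>4; order=2,1,3,0,4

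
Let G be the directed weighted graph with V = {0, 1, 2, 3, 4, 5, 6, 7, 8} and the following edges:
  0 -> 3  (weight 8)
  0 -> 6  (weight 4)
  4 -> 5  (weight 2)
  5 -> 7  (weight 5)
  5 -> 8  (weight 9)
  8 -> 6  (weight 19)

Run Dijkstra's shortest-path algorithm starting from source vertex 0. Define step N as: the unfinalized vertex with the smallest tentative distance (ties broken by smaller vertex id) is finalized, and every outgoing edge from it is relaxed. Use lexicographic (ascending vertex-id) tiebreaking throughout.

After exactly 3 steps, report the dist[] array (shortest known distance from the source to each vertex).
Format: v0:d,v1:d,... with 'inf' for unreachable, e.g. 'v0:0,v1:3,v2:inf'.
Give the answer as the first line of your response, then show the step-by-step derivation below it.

v0:0,v1:inf,v2:inf,v3:8,v4:inf,v5:inf,v6:4,v7:inf,v8:inf

step 1: dist = v0:0,v1:inf,v2:inf,v3:8,v4:inf,v5:inf,v6:4,v7:inf,v8:inf
step 2: dist = v0:0,v1:inf,v2:inf,v3:8,v4:inf,v5:inf,v6:4,v7:inf,v8:inf
step 3: dist = v0:0,v1:inf,v2:inf,v3:8,v4:inf,v5:inf,v6:4,v7:inf,v8:inf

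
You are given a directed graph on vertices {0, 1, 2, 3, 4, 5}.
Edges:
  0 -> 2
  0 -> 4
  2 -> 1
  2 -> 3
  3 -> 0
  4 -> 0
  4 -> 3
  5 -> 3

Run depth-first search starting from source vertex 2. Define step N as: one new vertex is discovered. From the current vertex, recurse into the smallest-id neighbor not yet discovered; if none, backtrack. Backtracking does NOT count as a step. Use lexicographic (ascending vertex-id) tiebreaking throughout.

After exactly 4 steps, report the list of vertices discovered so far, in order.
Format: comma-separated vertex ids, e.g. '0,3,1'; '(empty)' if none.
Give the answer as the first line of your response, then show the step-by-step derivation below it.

2,1,3,0

step 1: discover 2; path=2; order=2
step 2: discover 1; path=2>1; order=2,1
step 3: discover 3; path=2>3; order=2,1,3
step 4: discover 0; path=2>3>0; order=2,1,3,0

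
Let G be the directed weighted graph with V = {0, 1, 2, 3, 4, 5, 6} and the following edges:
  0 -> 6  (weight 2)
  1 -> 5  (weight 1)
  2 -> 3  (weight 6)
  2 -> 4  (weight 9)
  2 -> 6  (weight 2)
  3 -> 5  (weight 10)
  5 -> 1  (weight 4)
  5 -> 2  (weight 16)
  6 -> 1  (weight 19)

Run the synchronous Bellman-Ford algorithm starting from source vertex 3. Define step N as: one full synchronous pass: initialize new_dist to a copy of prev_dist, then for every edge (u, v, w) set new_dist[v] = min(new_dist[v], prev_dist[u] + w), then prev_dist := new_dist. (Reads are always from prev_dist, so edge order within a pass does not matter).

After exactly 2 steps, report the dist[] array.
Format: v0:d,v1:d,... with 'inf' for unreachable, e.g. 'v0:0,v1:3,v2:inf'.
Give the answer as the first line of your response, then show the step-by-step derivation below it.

v0:inf,v1:14,v2:26,v3:0,v4:inf,v5:10,v6:inf

step 1: dist = v0:inf,v1:inf,v2:inf,v3:0,v4:inf,v5:10,v6:inf
step 2: dist = v0:inf,v1:14,v2:26,v3:0,v4:inf,v5:10,v6:inf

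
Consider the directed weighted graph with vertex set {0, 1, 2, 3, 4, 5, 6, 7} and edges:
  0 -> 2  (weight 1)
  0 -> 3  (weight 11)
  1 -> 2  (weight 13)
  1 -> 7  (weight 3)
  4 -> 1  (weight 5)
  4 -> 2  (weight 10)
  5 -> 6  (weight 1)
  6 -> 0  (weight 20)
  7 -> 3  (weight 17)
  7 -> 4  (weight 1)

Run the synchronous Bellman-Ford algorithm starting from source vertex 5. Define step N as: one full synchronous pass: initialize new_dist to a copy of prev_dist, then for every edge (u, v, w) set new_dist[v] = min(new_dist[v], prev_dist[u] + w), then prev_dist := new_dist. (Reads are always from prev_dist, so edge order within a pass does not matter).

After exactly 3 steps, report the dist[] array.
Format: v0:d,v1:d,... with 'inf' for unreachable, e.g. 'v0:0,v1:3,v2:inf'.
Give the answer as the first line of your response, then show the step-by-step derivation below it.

v0:21,v1:inf,v2:22,v3:32,v4:inf,v5:0,v6:1,v7:inf

step 1: dist = v0:inf,v1:inf,v2:inf,v3:inf,v4:inf,v5:0,v6:1,v7:inf
step 2: dist = v0:21,v1:inf,v2:inf,v3:inf,v4:inf,v5:0,v6:1,v7:inf
step 3: dist = v0:21,v1:inf,v2:22,v3:32,v4:inf,v5:0,v6:1,v7:inf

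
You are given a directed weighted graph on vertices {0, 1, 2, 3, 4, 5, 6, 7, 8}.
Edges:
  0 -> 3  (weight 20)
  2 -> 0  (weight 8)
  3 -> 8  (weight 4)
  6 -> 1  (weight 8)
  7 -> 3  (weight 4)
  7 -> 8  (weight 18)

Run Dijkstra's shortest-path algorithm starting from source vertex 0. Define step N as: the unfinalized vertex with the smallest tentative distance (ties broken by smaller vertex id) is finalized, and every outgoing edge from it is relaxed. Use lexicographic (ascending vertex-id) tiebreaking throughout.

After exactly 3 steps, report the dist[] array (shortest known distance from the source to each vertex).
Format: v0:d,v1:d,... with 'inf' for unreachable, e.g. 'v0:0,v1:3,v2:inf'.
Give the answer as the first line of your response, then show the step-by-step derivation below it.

v0:0,v1:inf,v2:inf,v3:20,v4:inf,v5:inf,v6:inf,v7:inf,v8:24

step 1: dist = v0:0,v1:inf,v2:inf,v3:20,v4:inf,v5:inf,v6:inf,v7:inf,v8:inf
step 2: dist = v0:0,v1:inf,v2:inf,v3:20,v4:inf,v5:inf,v6:inf,v7:inf,v8:24
step 3: dist = v0:0,v1:inf,v2:inf,v3:20,v4:inf,v5:inf,v6:inf,v7:inf,v8:24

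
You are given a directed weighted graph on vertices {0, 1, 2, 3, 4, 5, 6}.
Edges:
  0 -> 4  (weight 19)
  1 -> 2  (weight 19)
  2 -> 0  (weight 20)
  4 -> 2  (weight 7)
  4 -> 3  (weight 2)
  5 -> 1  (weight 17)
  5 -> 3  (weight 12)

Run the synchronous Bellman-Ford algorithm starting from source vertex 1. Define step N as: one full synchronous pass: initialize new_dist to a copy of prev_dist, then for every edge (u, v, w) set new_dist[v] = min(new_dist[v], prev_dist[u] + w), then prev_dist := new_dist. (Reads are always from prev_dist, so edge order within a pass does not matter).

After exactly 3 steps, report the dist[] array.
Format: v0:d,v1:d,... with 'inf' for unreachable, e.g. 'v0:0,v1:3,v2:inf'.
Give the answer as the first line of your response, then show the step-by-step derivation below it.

v0:39,v1:0,v2:19,v3:inf,v4:58,v5:inf,v6:inf

step 1: dist = v0:inf,v1:0,v2:19,v3:inf,v4:inf,v5:inf,v6:inf
step 2: dist = v0:39,v1:0,v2:19,v3:inf,v4:inf,v5:inf,v6:inf
step 3: dist = v0:39,v1:0,v2:19,v3:inf,v4:58,v5:inf,v6:inf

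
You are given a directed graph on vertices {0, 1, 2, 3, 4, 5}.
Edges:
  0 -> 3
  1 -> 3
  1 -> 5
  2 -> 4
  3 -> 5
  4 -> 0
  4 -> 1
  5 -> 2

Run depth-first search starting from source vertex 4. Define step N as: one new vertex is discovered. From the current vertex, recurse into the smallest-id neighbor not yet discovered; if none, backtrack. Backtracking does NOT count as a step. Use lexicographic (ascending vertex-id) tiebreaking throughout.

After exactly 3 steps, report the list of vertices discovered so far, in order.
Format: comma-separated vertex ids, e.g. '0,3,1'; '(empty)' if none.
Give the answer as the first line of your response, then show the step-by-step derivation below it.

4,0,3

step 1: discover 4; path=4; order=4
step 2: discover 0; path=4>0; order=4,0
step 3: discover 3; path=4>0>3; order=4,0,3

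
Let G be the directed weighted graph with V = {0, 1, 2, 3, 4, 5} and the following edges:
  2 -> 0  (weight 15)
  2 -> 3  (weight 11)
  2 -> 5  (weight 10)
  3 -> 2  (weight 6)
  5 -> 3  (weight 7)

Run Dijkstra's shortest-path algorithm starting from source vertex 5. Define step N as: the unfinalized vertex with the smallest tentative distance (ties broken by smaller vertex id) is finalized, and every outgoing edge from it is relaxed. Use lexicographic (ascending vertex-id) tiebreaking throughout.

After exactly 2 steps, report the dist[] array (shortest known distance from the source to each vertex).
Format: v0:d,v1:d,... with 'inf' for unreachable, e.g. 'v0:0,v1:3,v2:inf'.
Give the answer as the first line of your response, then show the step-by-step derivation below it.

v0:inf,v1:inf,v2:13,v3:7,v4:inf,v5:0

step 1: dist = v0:inf,v1:inf,v2:inf,v3:7,v4:inf,v5:0
step 2: dist = v0:inf,v1:inf,v2:13,v3:7,v4:inf,v5:0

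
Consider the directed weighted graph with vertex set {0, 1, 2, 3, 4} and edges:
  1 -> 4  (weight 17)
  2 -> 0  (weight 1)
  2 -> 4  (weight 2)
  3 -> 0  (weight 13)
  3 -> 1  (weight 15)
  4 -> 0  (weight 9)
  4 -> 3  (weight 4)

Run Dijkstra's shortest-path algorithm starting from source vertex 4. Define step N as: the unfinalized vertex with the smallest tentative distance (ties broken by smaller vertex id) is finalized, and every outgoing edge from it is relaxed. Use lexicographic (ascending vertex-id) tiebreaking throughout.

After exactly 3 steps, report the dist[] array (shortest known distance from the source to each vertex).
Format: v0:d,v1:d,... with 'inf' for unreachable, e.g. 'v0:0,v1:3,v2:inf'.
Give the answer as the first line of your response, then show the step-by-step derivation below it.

v0:9,v1:19,v2:inf,v3:4,v4:0

step 1: dist = v0:9,v1:inf,v2:inf,v3:4,v4:0
step 2: dist = v0:9,v1:19,v2:inf,v3:4,v4:0
step 3: dist = v0:9,v1:19,v2:inf,v3:4,v4:0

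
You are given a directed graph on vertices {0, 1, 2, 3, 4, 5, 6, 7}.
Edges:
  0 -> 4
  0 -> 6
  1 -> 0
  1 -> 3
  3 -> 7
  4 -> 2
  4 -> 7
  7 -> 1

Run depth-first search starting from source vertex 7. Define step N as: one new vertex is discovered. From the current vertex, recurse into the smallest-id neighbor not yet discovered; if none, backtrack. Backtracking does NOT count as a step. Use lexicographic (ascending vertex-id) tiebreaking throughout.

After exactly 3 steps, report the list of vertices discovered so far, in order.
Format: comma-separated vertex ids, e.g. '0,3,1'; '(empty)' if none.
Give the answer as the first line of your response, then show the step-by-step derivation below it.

7,1,0

step 1: discover 7; path=7; order=7
step 2: discover 1; path=7>1; order=7,1
step 3: discover 0; path=7>1>0; order=7,1,0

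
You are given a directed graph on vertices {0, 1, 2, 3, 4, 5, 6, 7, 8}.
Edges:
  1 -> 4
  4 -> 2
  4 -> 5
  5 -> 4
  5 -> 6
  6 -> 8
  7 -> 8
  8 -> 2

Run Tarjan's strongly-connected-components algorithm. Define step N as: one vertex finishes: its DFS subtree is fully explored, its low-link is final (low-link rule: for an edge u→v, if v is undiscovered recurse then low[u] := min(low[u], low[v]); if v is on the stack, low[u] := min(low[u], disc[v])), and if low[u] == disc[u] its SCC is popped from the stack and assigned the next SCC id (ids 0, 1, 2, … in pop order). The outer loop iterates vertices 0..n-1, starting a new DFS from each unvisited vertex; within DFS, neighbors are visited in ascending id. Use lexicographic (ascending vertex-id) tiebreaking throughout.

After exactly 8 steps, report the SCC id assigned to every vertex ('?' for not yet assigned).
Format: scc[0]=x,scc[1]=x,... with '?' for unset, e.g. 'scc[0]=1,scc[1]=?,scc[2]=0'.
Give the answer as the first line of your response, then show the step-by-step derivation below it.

scc[0]=0,scc[1]=5,scc[2]=1,scc[3]=6,scc[4]=4,scc[5]=4,scc[6]=3,scc[7]=?,scc[8]=2

step 1: low=(low[0]=0,low[1]=?,low[2]=?,low[3]=?,low[4]=?,low[5]=?,low[6]=?,low[7]=?,low[8]=?); scc=(scc[0]=0,scc[1]=?,scc[2]=?,scc[3]=?,scc[4]=?,scc[5]=?,scc[6]=?,scc[7]=?,scc[8]=?)
step 2: low=(low[0]=0,low[1]=1,low[2]=3,low[3]=?,low[4]=2,low[5]=?,low[6]=?,low[7]=?,low[8]=?); scc=(scc[0]=0,scc[1]=?,scc[2]=1,scc[3]=?,scc[4]=?,scc[5]=?,scc[6]=?,scc[7]=?,scc[8]=?)
step 3: low=(low[0]=0,low[1]=1,low[2]=3,low[3]=?,low[4]=2,low[5]=2,low[6]=5,low[7]=?,low[8]=6); scc=(scc[0]=0,scc[1]=?,scc[2]=1,scc[3]=?,scc[4]=?,scc[5]=?,scc[6]=?,scc[7]=?,scc[8]=2)
step 4: low=(low[0]=0,low[1]=1,low[2]=3,low[3]=?,low[4]=2,low[5]=2,low[6]=5,low[7]=?,low[8]=6); scc=(scc[0]=0,scc[1]=?,scc[2]=1,scc[3]=?,scc[4]=?,scc[5]=?,scc[6]=3,scc[7]=?,scc[8]=2)
step 5: low=(low[0]=0,low[1]=1,low[2]=3,low[3]=?,low[4]=2,low[5]=2,low[6]=5,low[7]=?,low[8]=6); scc=(scc[0]=0,scc[1]=?,scc[2]=1,scc[3]=?,scc[4]=?,scc[5]=?,scc[6]=3,scc[7]=?,scc[8]=2)
step 6: low=(low[0]=0,low[1]=1,low[2]=3,low[3]=?,low[4]=2,low[5]=2,low[6]=5,low[7]=?,low[8]=6); scc=(scc[0]=0,scc[1]=?,scc[2]=1,scc[3]=?,scc[4]=4,scc[5]=4,scc[6]=3,scc[7]=?,scc[8]=2)
step 7: low=(low[0]=0,low[1]=1,low[2]=3,low[3]=?,low[4]=2,low[5]=2,low[6]=5,low[7]=?,low[8]=6); scc=(scc[0]=0,scc[1]=5,scc[2]=1,scc[3]=?,scc[4]=4,scc[5]=4,scc[6]=3,scc[7]=?,scc[8]=2)
step 8: low=(low[0]=0,low[1]=1,low[2]=3,low[3]=7,low[4]=2,low[5]=2,low[6]=5,low[7]=?,low[8]=6); scc=(scc[0]=0,scc[1]=5,scc[2]=1,scc[3]=6,scc[4]=4,scc[5]=4,scc[6]=3,scc[7]=?,scc[8]=2)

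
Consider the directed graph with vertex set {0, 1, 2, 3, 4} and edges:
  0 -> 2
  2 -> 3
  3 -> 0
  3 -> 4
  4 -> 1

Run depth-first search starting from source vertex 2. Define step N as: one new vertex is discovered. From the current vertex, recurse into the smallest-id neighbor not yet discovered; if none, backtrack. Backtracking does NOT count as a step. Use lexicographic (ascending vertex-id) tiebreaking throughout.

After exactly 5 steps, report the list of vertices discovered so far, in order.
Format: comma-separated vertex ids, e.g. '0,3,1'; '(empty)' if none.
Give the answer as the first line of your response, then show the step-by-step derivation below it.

2,3,0,4,1

step 1: discover 2; path=2; order=2
step 2: discover 3; path=2>3; order=2,3
step 3: discover 0; path=2>3>0; order=2,3,0
step 4: discover 4; path=2>3>4; order=2,3,0,4
step 5: discover 1; path=2>3>4>1; order=2,3,0,4,1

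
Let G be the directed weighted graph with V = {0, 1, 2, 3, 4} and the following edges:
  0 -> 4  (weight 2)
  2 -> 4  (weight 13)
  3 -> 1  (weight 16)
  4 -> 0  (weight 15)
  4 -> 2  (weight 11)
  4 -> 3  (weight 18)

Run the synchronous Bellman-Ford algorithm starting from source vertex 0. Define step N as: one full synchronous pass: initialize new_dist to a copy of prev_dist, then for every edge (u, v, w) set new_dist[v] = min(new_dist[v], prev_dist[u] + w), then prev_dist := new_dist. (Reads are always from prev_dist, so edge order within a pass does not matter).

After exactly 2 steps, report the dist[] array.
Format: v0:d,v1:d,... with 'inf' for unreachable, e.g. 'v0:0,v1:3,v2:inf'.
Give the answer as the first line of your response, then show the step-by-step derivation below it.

v0:0,v1:inf,v2:13,v3:20,v4:2

step 1: dist = v0:0,v1:inf,v2:inf,v3:inf,v4:2
step 2: dist = v0:0,v1:inf,v2:13,v3:20,v4:2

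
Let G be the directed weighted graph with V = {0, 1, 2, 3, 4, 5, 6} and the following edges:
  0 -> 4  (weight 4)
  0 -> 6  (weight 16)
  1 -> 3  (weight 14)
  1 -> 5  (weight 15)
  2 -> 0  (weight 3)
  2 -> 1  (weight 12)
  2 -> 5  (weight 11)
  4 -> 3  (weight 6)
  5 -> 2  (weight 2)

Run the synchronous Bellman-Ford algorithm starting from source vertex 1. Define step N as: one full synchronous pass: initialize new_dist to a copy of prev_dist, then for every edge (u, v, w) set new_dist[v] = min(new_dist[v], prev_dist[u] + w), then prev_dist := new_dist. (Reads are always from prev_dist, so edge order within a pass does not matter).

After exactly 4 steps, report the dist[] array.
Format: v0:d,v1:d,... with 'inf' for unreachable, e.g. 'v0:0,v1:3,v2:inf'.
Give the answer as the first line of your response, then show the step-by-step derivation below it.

v0:20,v1:0,v2:17,v3:14,v4:24,v5:15,v6:36

step 1: dist = v0:inf,v1:0,v2:inf,v3:14,v4:inf,v5:15,v6:inf
step 2: dist = v0:inf,v1:0,v2:17,v3:14,v4:inf,v5:15,v6:inf
step 3: dist = v0:20,v1:0,v2:17,v3:14,v4:inf,v5:15,v6:inf
step 4: dist = v0:20,v1:0,v2:17,v3:14,v4:24,v5:15,v6:36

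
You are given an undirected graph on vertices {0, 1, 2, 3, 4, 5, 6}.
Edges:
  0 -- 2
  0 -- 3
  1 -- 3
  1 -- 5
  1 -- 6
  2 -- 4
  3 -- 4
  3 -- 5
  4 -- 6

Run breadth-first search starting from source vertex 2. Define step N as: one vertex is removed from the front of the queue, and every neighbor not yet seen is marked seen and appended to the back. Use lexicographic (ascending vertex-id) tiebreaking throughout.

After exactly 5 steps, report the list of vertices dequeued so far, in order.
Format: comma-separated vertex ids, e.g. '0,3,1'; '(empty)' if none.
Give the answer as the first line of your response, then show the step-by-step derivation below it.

2,0,4,3,6

step 1: dequeue 2; queue=[0,4]; order=2
step 2: dequeue 0; queue=[4,3]; order=2,0
step 3: dequeue 4; queue=[3,6]; order=2,0,4
step 4: dequeue 3; queue=[6,1,5]; order=2,0,4,3
step 5: dequeue 6; queue=[1,5]; order=2,0,4,3,6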